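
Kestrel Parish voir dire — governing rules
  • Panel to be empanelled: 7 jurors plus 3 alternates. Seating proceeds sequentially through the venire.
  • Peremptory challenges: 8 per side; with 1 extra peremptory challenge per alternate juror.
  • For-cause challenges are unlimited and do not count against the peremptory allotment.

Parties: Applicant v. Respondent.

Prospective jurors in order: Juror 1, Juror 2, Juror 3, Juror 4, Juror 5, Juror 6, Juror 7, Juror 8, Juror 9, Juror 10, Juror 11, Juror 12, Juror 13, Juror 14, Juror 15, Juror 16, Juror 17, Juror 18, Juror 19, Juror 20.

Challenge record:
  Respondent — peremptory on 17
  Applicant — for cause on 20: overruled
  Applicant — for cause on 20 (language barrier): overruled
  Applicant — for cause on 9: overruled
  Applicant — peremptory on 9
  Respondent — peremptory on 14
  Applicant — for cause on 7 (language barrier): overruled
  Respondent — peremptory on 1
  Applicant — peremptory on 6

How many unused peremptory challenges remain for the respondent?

Respondent allotment: 8 base + 1 × 3 alternates = 11.
Respondent peremptories used: #17, #14, #1 — 3.
Remaining: 11 − 3 = 8.

8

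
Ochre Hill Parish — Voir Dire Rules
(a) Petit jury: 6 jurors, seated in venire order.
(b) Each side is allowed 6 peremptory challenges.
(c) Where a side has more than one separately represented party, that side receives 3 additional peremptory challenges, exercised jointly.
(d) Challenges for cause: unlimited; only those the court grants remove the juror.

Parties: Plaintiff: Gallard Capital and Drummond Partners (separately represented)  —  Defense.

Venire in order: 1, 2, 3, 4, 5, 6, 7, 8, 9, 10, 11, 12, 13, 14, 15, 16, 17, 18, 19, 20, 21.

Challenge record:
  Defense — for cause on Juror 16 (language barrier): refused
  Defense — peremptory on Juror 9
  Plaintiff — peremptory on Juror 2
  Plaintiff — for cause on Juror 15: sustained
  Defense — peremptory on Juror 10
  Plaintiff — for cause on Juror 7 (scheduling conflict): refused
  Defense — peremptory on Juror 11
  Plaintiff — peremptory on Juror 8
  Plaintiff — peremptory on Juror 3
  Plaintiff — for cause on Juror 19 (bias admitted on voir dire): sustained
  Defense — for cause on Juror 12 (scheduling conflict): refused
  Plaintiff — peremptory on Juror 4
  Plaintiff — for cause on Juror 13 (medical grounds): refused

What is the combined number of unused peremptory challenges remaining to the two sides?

Plaintiff allotment: 6 base + 3 multi-party = 9. Defense allotment: 6.
Plaintiff peremptories used: #2, #8, #3, #4 — 4 (for-cause on #15, #7, #19, #13 don't count).
Defense peremptories used: #9, #10, #11 — 3 (for-cause on #16, #12 don't count).
Remaining: (9 − 4) + (6 − 3) = 8.

8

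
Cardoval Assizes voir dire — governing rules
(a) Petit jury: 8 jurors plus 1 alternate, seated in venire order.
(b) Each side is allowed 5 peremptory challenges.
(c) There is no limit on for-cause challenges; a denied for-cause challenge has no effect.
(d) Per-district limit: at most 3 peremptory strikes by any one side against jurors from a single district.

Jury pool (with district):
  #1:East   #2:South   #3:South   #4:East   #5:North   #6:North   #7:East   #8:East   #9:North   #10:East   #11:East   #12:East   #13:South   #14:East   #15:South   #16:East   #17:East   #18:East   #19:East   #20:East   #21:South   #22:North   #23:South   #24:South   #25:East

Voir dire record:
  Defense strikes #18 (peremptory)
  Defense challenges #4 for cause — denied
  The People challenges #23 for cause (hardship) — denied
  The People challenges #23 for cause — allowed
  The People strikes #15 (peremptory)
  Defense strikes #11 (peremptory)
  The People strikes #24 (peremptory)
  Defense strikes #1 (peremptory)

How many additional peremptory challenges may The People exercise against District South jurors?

1

The People peremptories so far: #15, #24 — 2 of 5 used, 3 left overall.
Against District South: #15, #24 — 2 used; per-district cap 3 leaves 1.
Binding limit: min(3, 1) = 1.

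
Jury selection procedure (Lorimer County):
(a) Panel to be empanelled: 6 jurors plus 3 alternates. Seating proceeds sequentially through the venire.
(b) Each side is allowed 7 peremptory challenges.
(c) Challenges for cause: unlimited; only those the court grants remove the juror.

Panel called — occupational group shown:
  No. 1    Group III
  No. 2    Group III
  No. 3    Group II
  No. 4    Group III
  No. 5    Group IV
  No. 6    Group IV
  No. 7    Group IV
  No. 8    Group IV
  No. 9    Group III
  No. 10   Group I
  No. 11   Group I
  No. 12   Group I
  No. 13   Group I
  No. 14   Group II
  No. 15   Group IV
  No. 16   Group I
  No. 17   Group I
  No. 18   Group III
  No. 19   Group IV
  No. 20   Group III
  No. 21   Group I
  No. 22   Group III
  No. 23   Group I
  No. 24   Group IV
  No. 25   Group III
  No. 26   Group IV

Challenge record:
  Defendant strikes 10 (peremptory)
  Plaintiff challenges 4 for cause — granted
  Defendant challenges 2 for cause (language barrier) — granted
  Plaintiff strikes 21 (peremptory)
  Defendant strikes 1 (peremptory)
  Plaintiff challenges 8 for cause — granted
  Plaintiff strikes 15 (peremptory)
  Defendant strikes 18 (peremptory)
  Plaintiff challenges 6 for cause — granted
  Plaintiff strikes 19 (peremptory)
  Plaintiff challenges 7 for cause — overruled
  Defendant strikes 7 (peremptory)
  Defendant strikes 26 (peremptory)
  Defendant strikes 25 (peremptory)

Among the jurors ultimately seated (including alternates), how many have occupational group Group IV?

1

Removed: #1, #2, #4, #6, #7, #8, #10, #15, #18, #19, #21, #25, #26.
Seated (9 incl. alternates): #3, #5, #9, #11, #12, #13, #14, #16, #17.
Of those, in Group IV: #5 → 1.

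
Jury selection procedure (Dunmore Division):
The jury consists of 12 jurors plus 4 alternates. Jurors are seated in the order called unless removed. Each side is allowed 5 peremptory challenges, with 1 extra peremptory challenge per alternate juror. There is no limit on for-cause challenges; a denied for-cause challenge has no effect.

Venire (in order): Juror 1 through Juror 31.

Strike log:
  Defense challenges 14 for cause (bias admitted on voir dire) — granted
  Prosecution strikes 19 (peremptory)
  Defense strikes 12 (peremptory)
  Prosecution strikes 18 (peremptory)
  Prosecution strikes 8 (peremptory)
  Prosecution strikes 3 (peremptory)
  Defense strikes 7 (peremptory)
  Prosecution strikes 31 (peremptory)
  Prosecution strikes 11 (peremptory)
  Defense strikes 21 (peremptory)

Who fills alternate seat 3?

24

Removed: #3, #7, #8, #11, #12, #14, #18, #19, #21, #31.
Filling seats in venire order through position 15: #1, #2, #4, #5, #6, #9, #10, #13, #15, #16, #17, #20, #22, #23, #24.
So alternate 3 is #24.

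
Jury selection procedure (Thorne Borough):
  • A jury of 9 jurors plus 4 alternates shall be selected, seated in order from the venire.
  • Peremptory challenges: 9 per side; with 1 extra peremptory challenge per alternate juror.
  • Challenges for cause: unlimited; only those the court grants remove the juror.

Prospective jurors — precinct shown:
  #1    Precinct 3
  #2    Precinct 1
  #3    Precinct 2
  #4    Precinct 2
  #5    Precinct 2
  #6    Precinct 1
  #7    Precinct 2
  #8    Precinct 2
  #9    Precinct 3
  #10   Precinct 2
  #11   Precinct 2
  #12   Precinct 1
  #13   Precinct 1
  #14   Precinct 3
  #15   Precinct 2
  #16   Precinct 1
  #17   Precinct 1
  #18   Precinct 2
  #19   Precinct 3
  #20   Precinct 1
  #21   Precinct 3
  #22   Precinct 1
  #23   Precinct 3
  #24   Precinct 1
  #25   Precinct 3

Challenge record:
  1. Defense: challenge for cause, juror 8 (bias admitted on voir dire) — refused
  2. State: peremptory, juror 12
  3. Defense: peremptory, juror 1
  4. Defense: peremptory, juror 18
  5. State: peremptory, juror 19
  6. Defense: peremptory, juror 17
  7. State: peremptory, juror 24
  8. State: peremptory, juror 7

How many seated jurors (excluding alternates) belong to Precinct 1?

Removed: #1, #7, #12, #17, #18, #19, #24.
Seated jurors 1–9: #2, #3, #4, #5, #6, #8, #9, #10, #11 (alternates #13, #14, #15, #16 not counted).
Of those, in Precinct 1: #2, #6 → 2.

2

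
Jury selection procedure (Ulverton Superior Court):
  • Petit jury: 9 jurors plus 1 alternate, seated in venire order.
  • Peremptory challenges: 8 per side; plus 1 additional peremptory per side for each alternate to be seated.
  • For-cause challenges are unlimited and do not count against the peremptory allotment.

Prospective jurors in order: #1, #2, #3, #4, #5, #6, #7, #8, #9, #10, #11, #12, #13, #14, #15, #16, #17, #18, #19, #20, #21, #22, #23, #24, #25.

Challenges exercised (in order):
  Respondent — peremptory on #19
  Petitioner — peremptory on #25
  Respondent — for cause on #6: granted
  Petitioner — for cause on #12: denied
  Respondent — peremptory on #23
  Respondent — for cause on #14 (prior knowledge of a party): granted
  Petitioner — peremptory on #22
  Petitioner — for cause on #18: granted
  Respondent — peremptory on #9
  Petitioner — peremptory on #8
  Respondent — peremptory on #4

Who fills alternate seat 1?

Removed: #4, #6, #8, #9, #14, #18, #19, #22, #23, #25. (#12 stays — for-cause denied.)
Filling seats in venire order through position 10: #1, #2, #3, #5, #7, #10, #11, #12, #13, #15.
So alternate 1 is #15.

15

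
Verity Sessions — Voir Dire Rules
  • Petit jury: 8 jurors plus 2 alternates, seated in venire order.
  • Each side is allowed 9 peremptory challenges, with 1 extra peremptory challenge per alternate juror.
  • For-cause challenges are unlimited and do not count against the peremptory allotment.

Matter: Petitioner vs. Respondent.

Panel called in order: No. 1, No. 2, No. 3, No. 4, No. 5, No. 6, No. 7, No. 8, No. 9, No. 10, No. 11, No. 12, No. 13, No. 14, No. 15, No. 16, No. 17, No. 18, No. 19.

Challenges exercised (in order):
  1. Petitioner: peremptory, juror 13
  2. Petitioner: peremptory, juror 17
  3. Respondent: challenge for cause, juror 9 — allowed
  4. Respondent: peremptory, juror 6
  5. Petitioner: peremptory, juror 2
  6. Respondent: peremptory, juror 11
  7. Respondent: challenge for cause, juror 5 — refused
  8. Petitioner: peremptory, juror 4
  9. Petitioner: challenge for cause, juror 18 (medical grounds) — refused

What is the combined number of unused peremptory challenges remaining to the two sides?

16

Petitioner allotment: 9 base + 1 × 2 alternates = 11. Respondent allotment: 9 base + 1 × 2 alternates = 11.
Petitioner peremptories used: #13, #17, #2, #4 — 4 (the for-cause on #18 doesn't count).
Respondent peremptories used: #6, #11 — 2 (for-cause on #9, #5 don't count).
Remaining: (11 − 4) + (11 − 2) = 16.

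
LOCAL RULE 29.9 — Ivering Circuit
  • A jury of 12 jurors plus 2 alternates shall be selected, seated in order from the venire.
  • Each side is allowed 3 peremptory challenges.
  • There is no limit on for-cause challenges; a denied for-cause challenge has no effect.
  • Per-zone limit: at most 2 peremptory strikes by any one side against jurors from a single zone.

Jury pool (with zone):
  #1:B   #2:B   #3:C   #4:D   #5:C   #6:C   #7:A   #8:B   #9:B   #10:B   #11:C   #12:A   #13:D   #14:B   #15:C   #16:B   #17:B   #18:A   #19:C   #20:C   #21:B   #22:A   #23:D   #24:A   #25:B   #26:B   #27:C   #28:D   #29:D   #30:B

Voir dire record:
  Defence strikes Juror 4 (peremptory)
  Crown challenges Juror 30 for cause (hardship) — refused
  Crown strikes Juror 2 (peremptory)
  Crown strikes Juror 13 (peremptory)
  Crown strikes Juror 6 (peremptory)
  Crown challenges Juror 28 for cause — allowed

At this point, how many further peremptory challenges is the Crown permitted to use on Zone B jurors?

0

Crown peremptories so far: #2, #13, #6 — 3 of 3 used, 0 left overall.
Against Zone B: #2 — 1 used; per-zone cap 2 leaves 1.
Binding limit: min(0, 1) = 0.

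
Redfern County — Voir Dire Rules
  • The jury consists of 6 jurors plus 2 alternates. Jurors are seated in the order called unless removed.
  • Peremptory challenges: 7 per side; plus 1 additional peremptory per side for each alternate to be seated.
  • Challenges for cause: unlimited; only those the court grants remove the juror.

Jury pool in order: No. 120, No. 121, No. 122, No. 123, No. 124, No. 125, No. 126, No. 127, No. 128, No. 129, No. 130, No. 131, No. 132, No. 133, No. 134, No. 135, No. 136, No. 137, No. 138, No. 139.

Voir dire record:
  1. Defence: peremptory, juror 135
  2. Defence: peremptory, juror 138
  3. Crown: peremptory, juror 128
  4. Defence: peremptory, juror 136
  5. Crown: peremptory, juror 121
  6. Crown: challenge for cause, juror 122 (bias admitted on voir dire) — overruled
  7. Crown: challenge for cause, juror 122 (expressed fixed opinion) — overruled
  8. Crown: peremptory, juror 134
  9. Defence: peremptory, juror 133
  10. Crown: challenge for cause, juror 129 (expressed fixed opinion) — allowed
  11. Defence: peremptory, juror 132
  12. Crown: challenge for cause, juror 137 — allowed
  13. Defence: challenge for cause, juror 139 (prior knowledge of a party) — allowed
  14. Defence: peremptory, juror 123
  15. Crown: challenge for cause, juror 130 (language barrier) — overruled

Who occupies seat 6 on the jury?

Removed: #121, #123, #128, #129, #132, #133, #134, #135, #136, #137, #138, #139. (#122, #130 stay — for-cause denied.)
Filling seats in venire order through position 6: #120, #122, #124, #125, #126, #127.
So seat 6 is #127.

127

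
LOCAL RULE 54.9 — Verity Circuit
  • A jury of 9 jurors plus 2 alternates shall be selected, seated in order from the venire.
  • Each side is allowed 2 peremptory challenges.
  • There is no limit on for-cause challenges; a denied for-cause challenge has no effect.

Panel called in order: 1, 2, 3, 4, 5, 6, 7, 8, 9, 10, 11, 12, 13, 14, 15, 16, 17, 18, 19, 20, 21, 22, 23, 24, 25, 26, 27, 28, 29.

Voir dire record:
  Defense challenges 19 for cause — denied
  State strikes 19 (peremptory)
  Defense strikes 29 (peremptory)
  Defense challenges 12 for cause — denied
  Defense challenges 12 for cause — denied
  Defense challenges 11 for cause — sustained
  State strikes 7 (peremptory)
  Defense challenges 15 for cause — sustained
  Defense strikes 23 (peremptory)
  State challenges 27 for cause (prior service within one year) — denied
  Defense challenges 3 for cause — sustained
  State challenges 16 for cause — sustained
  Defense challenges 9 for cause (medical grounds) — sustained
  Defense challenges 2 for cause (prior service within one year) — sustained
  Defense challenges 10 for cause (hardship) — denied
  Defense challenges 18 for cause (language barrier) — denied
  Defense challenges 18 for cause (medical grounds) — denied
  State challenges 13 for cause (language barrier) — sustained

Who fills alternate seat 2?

20

Removed: #2, #3, #7, #9, #11, #13, #15, #16, #19, #23, #29. (#10, #12, #18, #27 stay — for-cause denied.)
Filling seats in venire order through position 11: #1, #4, #5, #6, #8, #10, #12, #14, #17, #18, #20.
So alternate 2 is #20.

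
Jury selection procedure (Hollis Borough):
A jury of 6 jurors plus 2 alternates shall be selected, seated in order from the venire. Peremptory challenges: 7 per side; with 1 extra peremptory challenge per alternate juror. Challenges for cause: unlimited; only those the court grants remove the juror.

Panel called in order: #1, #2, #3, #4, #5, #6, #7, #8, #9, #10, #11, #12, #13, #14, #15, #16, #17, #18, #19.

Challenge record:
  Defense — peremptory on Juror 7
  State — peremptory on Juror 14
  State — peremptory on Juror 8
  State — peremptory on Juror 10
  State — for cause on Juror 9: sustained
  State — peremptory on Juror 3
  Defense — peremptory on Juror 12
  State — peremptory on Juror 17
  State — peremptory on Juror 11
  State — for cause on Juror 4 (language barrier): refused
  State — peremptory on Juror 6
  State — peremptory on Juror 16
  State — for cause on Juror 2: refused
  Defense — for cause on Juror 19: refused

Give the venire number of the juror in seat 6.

15

Removed: #3, #6, #7, #8, #9, #10, #11, #12, #14, #16, #17. (#2, #4, #19 stay — for-cause denied.)
Seating in order: seats 1–6 → #1, #2, #4, #5, #13, #15; alternates → #18, #19.
So seat 6 is #15.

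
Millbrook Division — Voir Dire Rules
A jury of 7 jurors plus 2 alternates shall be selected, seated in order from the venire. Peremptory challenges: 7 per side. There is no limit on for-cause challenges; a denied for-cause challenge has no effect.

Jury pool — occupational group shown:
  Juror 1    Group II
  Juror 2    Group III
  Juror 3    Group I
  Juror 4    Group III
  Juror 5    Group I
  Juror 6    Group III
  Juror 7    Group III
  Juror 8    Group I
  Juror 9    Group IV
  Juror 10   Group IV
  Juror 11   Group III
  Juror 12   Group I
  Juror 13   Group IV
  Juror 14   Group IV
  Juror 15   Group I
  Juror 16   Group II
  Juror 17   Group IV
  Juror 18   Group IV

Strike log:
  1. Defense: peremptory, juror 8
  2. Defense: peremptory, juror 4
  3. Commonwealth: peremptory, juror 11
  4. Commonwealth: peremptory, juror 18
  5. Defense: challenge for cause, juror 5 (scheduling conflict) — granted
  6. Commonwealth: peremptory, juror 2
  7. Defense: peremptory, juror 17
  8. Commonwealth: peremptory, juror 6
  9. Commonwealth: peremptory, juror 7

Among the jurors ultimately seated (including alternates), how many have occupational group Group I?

3

Removed: #2, #4, #5, #6, #7, #8, #11, #17, #18.
Seated (9 incl. alternates): #1, #3, #9, #10, #12, #13, #14, #15, #16.
Of those, in Group I: #3, #12, #15 → 3.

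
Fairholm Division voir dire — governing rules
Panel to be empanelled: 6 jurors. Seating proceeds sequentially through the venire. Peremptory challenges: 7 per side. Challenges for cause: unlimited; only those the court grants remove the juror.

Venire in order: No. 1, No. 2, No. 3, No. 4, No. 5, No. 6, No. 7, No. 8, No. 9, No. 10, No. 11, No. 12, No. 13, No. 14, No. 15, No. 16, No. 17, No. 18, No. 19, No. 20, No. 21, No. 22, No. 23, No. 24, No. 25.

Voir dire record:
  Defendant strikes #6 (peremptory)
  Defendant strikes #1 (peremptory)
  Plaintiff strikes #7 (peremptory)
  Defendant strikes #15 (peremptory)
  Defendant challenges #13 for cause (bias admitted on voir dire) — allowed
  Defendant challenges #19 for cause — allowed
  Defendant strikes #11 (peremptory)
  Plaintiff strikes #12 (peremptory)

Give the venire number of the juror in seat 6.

9

Removed: #1, #6, #7, #11, #12, #13, #15, #19.
Seating in order: seats 1–6 → #2, #3, #4, #5, #8, #9.
So seat 6 is #9.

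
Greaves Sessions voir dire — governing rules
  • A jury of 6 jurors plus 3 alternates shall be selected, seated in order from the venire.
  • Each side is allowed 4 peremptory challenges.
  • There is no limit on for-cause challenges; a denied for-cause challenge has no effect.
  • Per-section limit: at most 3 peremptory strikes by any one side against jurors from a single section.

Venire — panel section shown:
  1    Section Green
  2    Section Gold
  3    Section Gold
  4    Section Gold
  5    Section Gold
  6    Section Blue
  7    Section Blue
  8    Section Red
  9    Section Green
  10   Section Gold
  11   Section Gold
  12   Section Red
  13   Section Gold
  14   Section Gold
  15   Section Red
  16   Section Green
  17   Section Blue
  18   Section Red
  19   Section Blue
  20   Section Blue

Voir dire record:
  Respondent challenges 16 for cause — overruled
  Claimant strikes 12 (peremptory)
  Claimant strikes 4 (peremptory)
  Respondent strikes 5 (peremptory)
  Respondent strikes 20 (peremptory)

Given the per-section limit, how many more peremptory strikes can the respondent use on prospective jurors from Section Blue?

Respondent peremptories so far: #5, #20 — 2 of 4 used, 2 left overall.
Against Section Blue: #20 — 1 used; per-section cap 3 leaves 2.
Binding limit: min(2, 2) = 2.

2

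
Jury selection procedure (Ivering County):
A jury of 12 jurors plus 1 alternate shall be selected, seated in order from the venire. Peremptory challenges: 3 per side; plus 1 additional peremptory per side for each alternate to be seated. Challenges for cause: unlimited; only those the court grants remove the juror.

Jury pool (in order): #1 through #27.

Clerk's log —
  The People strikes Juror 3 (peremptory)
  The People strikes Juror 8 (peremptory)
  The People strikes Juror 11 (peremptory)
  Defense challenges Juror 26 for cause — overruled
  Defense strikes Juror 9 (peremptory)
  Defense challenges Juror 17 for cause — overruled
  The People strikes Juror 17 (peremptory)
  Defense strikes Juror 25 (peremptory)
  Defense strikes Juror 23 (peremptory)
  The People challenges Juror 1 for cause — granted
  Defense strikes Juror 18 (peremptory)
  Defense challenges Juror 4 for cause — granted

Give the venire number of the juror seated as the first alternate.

Removed: #1, #3, #4, #8, #9, #11, #17, #18, #23, #25. (#26 stays — for-cause denied.)
Seating in order: seats 1–12 → #2, #5, #6, #7, #10, #12, #13, #14, #15, #16, #19, #20; alternates → #21.
So alternate 1 is #21.

21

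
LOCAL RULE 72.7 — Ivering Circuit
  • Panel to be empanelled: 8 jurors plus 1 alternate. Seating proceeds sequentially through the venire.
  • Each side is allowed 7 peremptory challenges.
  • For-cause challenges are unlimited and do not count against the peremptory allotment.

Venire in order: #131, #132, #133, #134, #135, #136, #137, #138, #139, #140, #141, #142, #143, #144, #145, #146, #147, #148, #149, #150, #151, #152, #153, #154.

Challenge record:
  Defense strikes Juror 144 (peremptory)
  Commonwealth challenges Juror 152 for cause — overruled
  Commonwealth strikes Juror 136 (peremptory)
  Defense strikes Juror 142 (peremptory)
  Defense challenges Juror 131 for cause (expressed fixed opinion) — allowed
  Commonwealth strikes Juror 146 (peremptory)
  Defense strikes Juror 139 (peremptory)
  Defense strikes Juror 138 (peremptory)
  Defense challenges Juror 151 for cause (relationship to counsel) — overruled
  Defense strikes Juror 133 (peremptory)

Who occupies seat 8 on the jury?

145

Removed: #131, #133, #136, #138, #139, #142, #144, #146. (#151, #152 stay — for-cause denied.)
Seating in order: seats 1–8 → #132, #134, #135, #137, #140, #141, #143, #145; alternates → #147.
So seat 8 is #145.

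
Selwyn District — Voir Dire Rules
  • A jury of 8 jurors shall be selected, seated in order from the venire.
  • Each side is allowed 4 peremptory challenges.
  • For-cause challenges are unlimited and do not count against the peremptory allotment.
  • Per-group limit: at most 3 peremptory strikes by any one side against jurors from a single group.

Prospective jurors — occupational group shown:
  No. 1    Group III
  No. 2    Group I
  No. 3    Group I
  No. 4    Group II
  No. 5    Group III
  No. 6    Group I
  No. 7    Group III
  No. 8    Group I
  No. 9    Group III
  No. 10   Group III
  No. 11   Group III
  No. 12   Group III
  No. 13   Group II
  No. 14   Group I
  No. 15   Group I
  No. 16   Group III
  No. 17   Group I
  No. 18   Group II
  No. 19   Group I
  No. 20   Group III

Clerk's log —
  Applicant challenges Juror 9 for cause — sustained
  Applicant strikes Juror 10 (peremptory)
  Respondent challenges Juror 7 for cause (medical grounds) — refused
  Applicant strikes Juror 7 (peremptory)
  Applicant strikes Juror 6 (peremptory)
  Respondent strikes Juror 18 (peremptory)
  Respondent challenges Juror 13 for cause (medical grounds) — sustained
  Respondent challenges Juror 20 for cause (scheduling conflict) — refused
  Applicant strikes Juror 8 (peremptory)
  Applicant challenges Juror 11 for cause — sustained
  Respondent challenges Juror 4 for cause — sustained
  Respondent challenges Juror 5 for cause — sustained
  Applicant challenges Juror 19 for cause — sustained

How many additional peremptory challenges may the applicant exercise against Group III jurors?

0

Applicant peremptories so far: #10, #7, #6, #8 — 4 of 4 used, 0 left overall.
Against Group III: #10, #7 — 2 used; per-group cap 3 leaves 1.
Binding limit: min(0, 1) = 0.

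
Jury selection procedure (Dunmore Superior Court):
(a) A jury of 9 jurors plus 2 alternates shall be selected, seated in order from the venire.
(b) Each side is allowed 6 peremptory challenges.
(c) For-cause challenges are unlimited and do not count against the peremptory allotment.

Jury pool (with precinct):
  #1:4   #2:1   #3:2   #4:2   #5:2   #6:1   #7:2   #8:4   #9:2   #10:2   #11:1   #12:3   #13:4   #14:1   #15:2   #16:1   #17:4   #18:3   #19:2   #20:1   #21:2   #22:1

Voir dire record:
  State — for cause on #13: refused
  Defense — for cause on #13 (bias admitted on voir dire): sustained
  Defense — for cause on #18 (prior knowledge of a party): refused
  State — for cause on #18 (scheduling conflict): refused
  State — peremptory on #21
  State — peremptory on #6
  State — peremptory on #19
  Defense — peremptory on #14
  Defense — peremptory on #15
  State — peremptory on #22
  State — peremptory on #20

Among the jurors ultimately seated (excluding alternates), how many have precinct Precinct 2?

6

Removed: #6, #13, #14, #15, #19, #20, #21, #22.
Seated jurors 1–9: #1, #2, #3, #4, #5, #7, #8, #9, #10 (alternates #11, #12 not counted).
Of those, in Precinct 2: #3, #4, #5, #7, #9, #10 → 6.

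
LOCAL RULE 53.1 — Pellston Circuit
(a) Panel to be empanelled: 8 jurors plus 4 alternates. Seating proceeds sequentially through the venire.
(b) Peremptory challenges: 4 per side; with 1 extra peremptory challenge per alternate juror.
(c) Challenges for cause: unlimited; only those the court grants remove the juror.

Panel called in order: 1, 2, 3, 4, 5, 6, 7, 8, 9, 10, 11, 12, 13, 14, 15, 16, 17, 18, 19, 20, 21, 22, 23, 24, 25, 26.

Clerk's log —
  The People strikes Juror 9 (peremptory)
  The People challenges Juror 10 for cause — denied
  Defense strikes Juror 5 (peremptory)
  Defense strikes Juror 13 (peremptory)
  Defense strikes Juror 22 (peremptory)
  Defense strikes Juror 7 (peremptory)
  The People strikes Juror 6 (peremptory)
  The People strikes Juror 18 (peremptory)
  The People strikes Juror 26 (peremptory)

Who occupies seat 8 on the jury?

Removed: #5, #6, #7, #9, #13, #18, #22, #26. (#10 stays — for-cause denied.)
Seating in order: seats 1–8 → #1, #2, #3, #4, #8, #10, #11, #12; alternates → #14, #15, #16, #17.
So seat 8 is #12.

12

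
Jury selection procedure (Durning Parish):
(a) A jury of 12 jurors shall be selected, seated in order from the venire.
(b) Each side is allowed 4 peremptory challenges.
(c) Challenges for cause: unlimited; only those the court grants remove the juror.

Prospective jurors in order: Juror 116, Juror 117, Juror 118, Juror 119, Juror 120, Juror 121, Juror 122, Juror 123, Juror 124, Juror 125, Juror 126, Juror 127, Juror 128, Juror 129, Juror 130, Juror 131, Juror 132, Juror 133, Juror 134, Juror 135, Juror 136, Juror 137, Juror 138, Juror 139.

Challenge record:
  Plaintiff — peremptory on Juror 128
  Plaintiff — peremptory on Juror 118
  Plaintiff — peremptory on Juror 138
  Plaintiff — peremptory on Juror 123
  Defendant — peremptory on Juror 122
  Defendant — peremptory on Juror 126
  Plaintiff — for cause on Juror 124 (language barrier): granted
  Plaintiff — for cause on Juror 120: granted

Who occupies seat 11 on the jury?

Removed: #118, #120, #122, #123, #124, #126, #128, #138.
Seating in order: seats 1–12 → #116, #117, #119, #121, #125, #127, #129, #130, #131, #132, #133, #134.
So seat 11 is #133.

133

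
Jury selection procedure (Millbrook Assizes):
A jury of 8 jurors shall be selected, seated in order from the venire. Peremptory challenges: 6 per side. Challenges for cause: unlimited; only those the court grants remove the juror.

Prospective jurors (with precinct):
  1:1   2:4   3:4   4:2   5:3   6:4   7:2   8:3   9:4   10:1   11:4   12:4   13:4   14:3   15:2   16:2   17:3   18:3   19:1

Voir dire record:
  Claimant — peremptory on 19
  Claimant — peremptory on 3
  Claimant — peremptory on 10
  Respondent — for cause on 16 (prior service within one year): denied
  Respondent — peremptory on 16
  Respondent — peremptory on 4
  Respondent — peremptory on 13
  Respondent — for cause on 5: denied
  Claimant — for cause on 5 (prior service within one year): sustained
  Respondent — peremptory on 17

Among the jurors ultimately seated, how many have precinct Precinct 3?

1

Removed: #3, #4, #5, #10, #13, #16, #17, #19.
Seated jurors 1–8: #1, #2, #6, #7, #8, #9, #11, #12.
Of those, in Precinct 3: #8 → 1.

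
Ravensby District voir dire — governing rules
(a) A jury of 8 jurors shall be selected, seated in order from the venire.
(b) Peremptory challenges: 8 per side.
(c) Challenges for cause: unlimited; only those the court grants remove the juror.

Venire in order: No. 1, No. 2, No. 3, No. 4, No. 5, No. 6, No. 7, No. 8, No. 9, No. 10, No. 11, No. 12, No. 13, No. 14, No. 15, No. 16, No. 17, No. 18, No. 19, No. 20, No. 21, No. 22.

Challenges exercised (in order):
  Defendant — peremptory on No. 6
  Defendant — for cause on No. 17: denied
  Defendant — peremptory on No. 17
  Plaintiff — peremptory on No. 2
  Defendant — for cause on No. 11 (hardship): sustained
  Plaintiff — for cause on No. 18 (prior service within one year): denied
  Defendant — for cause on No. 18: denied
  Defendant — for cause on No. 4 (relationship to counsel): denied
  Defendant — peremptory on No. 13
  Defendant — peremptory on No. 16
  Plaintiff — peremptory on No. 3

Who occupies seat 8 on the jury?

12

Removed: #2, #3, #6, #11, #13, #16, #17. (#4, #18 stay — for-cause denied.)
Seating in order: seats 1–8 → #1, #4, #5, #7, #8, #9, #10, #12.
So seat 8 is #12.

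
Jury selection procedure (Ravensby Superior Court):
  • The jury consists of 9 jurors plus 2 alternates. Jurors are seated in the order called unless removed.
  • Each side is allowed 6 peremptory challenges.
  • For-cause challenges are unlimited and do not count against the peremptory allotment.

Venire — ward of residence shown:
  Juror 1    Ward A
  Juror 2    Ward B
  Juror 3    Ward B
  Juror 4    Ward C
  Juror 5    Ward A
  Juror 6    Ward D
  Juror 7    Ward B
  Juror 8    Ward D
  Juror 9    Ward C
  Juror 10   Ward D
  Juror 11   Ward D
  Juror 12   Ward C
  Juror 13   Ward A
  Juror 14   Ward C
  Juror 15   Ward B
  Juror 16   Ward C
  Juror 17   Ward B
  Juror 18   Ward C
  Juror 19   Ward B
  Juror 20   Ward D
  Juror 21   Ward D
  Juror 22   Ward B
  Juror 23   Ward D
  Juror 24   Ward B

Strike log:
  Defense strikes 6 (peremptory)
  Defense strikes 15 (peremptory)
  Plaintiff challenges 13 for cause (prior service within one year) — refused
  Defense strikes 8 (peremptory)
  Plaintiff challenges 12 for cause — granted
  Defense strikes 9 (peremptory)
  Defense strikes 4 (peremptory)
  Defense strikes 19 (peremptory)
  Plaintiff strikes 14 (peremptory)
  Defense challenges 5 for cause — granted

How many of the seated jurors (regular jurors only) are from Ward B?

4

Removed: #4, #5, #6, #8, #9, #12, #14, #15, #19.
Seated jurors 1–9: #1, #2, #3, #7, #10, #11, #13, #16, #17 (alternates #18, #20 not counted).
Of those, in Ward B: #2, #3, #7, #17 → 4.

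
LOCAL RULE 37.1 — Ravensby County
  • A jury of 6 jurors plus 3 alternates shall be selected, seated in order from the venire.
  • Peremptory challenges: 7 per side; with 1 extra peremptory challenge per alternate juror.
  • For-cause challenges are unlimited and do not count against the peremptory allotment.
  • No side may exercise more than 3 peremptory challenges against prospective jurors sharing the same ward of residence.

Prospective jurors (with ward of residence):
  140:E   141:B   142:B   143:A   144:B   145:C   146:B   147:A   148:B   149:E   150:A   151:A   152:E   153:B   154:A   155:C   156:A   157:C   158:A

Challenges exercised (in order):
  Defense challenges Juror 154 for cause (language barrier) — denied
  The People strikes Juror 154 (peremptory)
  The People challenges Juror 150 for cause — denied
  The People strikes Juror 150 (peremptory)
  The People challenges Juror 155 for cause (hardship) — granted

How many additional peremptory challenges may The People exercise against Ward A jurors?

1

The People peremptories so far: #154, #150 — 2 of 10 used, 8 left overall.
Against Ward A: #154, #150 — 2 used; per-ward cap 3 leaves 1.
Binding limit: min(8, 1) = 1.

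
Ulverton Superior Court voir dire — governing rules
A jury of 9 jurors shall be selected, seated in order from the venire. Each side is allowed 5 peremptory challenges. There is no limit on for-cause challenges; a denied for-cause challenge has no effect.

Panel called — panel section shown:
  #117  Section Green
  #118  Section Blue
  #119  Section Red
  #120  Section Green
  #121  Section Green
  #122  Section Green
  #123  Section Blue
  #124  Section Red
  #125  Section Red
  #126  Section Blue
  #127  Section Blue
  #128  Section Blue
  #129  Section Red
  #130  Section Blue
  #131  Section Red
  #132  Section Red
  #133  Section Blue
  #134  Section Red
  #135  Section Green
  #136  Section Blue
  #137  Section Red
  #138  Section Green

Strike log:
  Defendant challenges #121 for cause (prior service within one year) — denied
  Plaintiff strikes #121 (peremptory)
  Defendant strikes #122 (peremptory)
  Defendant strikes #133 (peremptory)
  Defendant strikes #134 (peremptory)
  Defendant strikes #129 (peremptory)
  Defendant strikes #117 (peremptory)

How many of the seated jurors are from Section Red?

3

Removed: #117, #121, #122, #129, #133, #134.
Seated jurors 1–9: #118, #119, #120, #123, #124, #125, #126, #127, #128.
Of those, in Section Red: #119, #124, #125 → 3.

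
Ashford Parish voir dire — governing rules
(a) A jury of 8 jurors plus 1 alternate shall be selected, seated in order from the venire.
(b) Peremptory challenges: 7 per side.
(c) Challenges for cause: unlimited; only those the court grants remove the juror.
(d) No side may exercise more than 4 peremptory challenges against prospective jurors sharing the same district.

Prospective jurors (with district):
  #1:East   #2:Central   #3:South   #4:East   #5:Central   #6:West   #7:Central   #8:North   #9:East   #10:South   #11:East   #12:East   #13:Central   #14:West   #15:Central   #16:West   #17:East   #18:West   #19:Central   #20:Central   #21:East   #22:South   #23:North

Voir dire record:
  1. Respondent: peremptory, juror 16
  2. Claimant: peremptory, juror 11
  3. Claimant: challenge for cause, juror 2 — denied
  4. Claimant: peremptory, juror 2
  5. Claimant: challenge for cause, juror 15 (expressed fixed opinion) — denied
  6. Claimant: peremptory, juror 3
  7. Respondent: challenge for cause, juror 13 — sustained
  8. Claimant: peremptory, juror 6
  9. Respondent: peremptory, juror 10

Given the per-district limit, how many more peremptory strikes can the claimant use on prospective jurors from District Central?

3

Claimant peremptories so far: #11, #2, #3, #6 — 4 of 7 used, 3 left overall.
Against District Central: #2 — 1 used; per-district cap 4 leaves 3.
Binding limit: min(3, 3) = 3.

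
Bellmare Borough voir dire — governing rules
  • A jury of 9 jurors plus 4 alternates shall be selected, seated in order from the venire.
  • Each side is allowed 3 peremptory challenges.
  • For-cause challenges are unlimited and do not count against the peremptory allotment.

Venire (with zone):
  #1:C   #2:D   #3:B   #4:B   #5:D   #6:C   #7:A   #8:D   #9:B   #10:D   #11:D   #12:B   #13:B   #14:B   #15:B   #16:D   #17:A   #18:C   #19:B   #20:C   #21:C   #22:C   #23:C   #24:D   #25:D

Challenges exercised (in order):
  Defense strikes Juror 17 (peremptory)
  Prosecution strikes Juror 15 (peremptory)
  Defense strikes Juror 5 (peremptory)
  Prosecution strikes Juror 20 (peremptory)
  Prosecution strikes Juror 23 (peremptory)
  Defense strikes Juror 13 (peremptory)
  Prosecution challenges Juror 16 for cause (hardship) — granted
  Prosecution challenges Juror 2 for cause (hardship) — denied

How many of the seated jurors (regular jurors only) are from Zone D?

Removed: #5, #13, #15, #16, #17, #20, #23.
Seated jurors 1–9: #1, #2, #3, #4, #6, #7, #8, #9, #10 (alternates #11, #12, #14, #18 not counted).
Of those, in Zone D: #2, #8, #10 → 3.

3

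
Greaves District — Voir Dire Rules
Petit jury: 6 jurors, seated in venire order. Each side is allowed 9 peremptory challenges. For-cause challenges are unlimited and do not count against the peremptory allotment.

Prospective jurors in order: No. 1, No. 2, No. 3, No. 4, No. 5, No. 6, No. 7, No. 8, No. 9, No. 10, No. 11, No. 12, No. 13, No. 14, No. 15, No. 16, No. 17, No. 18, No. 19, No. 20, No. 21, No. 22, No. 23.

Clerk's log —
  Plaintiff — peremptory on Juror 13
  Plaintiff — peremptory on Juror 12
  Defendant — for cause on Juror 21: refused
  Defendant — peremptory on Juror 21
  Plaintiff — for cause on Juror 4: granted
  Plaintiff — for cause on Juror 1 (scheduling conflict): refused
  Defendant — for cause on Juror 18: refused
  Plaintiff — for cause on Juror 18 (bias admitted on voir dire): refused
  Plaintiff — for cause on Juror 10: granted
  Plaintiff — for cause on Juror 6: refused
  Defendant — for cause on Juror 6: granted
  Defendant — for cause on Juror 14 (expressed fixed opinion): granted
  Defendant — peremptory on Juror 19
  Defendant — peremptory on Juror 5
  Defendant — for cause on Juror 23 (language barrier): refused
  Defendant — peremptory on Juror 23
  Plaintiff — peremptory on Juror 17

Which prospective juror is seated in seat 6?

Removed: #4, #5, #6, #10, #12, #13, #14, #17, #19, #21, #23. (#1, #18 stay — for-cause denied.)
Seating in order: seats 1–6 → #1, #2, #3, #7, #8, #9.
So seat 6 is #9.

9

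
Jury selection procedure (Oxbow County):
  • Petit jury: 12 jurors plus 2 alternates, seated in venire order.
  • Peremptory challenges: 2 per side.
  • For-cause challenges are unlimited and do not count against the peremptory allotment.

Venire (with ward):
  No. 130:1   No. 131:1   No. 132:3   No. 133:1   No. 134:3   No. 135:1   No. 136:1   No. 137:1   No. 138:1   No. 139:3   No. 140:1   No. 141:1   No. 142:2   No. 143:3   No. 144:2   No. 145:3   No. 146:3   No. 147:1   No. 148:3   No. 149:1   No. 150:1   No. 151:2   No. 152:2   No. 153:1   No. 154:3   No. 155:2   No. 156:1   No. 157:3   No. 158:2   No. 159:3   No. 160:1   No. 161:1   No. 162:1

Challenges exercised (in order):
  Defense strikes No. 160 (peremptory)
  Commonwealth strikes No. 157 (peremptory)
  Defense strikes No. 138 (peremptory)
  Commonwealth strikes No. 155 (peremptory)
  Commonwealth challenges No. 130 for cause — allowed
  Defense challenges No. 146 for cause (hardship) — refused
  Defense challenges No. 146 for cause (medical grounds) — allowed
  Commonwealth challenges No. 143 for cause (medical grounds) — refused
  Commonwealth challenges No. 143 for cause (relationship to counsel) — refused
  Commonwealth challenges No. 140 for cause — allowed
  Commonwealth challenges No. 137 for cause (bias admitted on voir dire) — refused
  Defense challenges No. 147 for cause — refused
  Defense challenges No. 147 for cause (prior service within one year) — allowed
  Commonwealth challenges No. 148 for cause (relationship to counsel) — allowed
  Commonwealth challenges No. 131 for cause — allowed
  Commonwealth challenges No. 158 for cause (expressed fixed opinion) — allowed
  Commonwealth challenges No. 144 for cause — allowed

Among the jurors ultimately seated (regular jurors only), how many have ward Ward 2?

Removed: #130, #131, #138, #140, #144, #146, #147, #148, #155, #157, #158, #160.
Seated jurors 1–12: #132, #133, #134, #135, #136, #137, #139, #141, #142, #143, #145, #149 (alternates #150, #151 not counted).
Of those, in Ward 2: #142 → 1.

1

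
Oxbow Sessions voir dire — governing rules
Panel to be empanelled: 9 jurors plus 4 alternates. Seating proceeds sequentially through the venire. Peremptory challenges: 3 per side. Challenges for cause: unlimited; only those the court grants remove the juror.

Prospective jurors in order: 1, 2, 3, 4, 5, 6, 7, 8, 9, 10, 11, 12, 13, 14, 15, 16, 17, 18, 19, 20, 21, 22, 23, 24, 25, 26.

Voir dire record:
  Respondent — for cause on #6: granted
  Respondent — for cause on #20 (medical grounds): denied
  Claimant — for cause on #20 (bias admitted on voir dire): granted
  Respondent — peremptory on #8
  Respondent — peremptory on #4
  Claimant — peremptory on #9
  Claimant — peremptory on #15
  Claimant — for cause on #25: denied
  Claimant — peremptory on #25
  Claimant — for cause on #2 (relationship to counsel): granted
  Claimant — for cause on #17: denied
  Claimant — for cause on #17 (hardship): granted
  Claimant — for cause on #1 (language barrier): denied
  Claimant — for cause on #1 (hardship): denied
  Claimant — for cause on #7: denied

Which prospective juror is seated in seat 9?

14

Removed: #2, #4, #6, #8, #9, #15, #17, #20, #25. (#1, #7 stay — for-cause denied.)
Filling seats in venire order through position 9: #1, #3, #5, #7, #10, #11, #12, #13, #14.
So seat 9 is #14.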